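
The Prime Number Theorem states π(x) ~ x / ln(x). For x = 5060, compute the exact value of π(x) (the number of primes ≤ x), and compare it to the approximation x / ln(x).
π(5060) = 677;  x/ln(x) ≈ 593.26;  relative error ≈ 12.37%.

Directly count primes up to 5060: π(5060) = 677. The PNT approximation gives 5060/ln(5060) ≈ 5060/8.52912 ≈ 593.26. Relative error (π(x) − x/ln(x)) / π(x) ≈ 12.37%; the approximation is known to undercount slightly (Li(x) is a better estimate).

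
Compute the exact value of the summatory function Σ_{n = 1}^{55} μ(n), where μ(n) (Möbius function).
Σ_{n ≤ 55} μ(n) = -2

Compute μ(n) for each 1 ≤ n ≤ 55: μ(1) = 1, μ(2) = -1, μ(3) = -1, μ(4) = 0, μ(5) = -1, μ(6) = 1, μ(7) = -1, μ(8) = 0, μ(9) = 0, μ(10) = 1, μ(11) = -1, μ(12) = 0, μ(13) = -1, μ(14) = 1, μ(15) = 1, μ(16) = 0, μ(17) = -1, μ(18) = 0, μ(19) = -1, μ(20) = 0, μ(21) = 1, μ(22) = 1, μ(23) = -1, μ(24) = 0, μ(25) = 0, μ(26) = 1, μ(27) = 0, μ(28) = 0, μ(29) = -1, μ(30) = -1, μ(31) = -1, μ(32) = 0, μ(33) = 1, μ(34) = 1, μ(35) = 1, μ(36) = 0, μ(37) = -1, μ(38) = 1, μ(39) = 1, μ(40) = 0, μ(41) = -1, μ(42) = -1, μ(43) = -1, μ(44) = 0, μ(45) = 0, μ(46) = 1, μ(47) = -1, μ(48) = 0, μ(49) = 0, μ(50) = 0, μ(51) = 1, μ(52) = 0, μ(53) = -1, μ(54) = 0, μ(55) = 1. Summing all 55 values: -2. (Mertens function M(x) = Σ_{n ≤ x} μ(n); on average M(x) should be small (PNT ⟺ M(x) = o(x)).)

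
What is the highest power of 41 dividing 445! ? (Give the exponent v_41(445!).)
v_41(445!) = 10

Legendre's formula: v_p(n!) = Σ_{k ≥ 1} ⌊n / p^k⌋. For p = 41, n = 445, the terms are:
  ⌊445/41^1⌋ = ⌊445/41⌋ = 10
(the next term ⌊445/41^2⌋ = 0, terminating the sum). Summing: v_41(445!) = 10 = 10.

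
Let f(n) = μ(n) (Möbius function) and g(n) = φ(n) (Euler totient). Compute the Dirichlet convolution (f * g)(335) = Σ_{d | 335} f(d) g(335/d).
(μ * φ)(335) = 195

Divisors of 335: [1, 5, 67, 335]. For each d | 335:
  d = 1: μ(1) · φ(335/1) = 1 · 264 = 264
  d = 5: μ(5) · φ(335/5) = -1 · 66 = -66
  d = 67: μ(67) · φ(335/67) = -1 · 4 = -4
  d = 335: μ(335) · φ(335/335) = 1 · 1 = 1
Summing: (μ * φ)(335) = 264 + -66 + -4 + 1 = 195.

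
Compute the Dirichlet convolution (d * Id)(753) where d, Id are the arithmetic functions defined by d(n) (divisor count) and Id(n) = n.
(d * Id)(753) = 1265

Divisors of 753: [1, 3, 251, 753]. For each d | 753:
  d = 1: d(1) · Id(753/1) = 1 · 753 = 753
  d = 3: d(3) · Id(753/3) = 2 · 251 = 502
  d = 251: d(251) · Id(753/251) = 2 · 3 = 6
  d = 753: d(753) · Id(753/753) = 4 · 1 = 4
Summing: (d * Id)(753) = 753 + 502 + 6 + 4 = 1265.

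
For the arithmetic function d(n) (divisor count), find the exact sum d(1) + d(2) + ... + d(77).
Σ_{n ≤ 77} d(n) = 348

Compute d(n) for each 1 ≤ n ≤ 77: d(1) = 1, d(2) = 2, d(3) = 2, d(4) = 3, d(5) = 2, d(6) = 4, d(7) = 2, d(8) = 4, d(9) = 3, d(10) = 4, d(11) = 2, d(12) = 6, d(13) = 2, d(14) = 4, d(15) = 4, d(16) = 5, d(17) = 2, d(18) = 6, d(19) = 2, d(20) = 6, d(21) = 4, d(22) = 4, d(23) = 2, d(24) = 8, d(25) = 3, d(26) = 4, d(27) = 4, d(28) = 6, d(29) = 2, d(30) = 8, d(31) = 2, d(32) = 6, d(33) = 4, d(34) = 4, d(35) = 4, d(36) = 9, d(37) = 2, d(38) = 4, d(39) = 4, d(40) = 8, d(41) = 2, d(42) = 8, d(43) = 2, d(44) = 6, d(45) = 6, d(46) = 4, d(47) = 2, d(48) = 10, d(49) = 3, d(50) = 6, d(51) = 4, d(52) = 6, d(53) = 2, d(54) = 8, d(55) = 4, d(56) = 8, d(57) = 4, d(58) = 4, d(59) = 2, d(60) = 12, d(61) = 2, d(62) = 4, d(63) = 6, d(64) = 7, d(65) = 4, d(66) = 8, d(67) = 2, d(68) = 6, d(69) = 4, d(70) = 8, d(71) = 2, d(72) = 12, d(73) = 2, d(74) = 4, d(75) = 6, d(76) = 6, d(77) = 4. Summing all 77 values: 348. (Dirichlet's divisor formula: Σ_{n ≤ x} d(n) = x ln(x) + (2γ − 1) x + O(√x). For x = 77, the asymptotic estimate is ≈ 346.36.)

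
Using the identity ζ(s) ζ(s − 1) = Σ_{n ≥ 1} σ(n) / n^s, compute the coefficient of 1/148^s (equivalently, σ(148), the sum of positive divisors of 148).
σ(148) = 266

In the product (Σ m^0/m^s)(Σ k / k^s) = Σ (Σ_{d | n} d) / n^s, the coefficient of 1/n^s is σ(n) = Σ_{d | n} d. For n = 148, divisors are [1, 2, 4, 37, 74, 148]; summing: σ(148) = 266.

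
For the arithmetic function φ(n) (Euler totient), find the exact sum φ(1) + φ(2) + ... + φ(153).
Σ_{n ≤ 153} φ(n) = 7176

Compute φ(n) for each 1 ≤ n ≤ 153: φ(1) = 1, φ(2) = 1, φ(3) = 2, φ(4) = 2, φ(5) = 4, φ(6) = 2, φ(7) = 6, φ(8) = 4, φ(9) = 6, φ(10) = 4, φ(11) = 10, φ(12) = 4, φ(13) = 12, φ(14) = 6, φ(15) = 8, φ(16) = 8, φ(17) = 16, φ(18) = 6, φ(19) = 18, φ(20) = 8, φ(21) = 12, φ(22) = 10, φ(23) = 22, φ(24) = 8, φ(25) = 20, φ(26) = 12, φ(27) = 18, φ(28) = 12, φ(29) = 28, φ(30) = 8, φ(31) = 30, φ(32) = 16, φ(33) = 20, φ(34) = 16, φ(35) = 24, φ(36) = 12, φ(37) = 36, φ(38) = 18, φ(39) = 24, φ(40) = 16, φ(41) = 40, φ(42) = 12, φ(43) = 42, φ(44) = 20, φ(45) = 24, φ(46) = 22, φ(47) = 46, φ(48) = 16, φ(49) = 42, φ(50) = 20, φ(51) = 32, φ(52) = 24, φ(53) = 52, φ(54) = 18, φ(55) = 40, φ(56) = 24, φ(57) = 36, φ(58) = 28, φ(59) = 58, φ(60) = 16, φ(61) = 60, φ(62) = 30, φ(63) = 36, φ(64) = 32, φ(65) = 48, φ(66) = 20, φ(67) = 66, φ(68) = 32, φ(69) = 44, φ(70) = 24, φ(71) = 70, φ(72) = 24, φ(73) = 72, φ(74) = 36, φ(75) = 40, φ(76) = 36, φ(77) = 60, φ(78) = 24, φ(79) = 78, φ(80) = 32, φ(81) = 54, φ(82) = 40, φ(83) = 82, φ(84) = 24, φ(85) = 64, φ(86) = 42, φ(87) = 56, φ(88) = 40, φ(89) = 88, φ(90) = 24, φ(91) = 72, φ(92) = 44, φ(93) = 60, φ(94) = 46, φ(95) = 72, φ(96) = 32, φ(97) = 96, φ(98) = 42, φ(99) = 60, φ(100) = 40, φ(101) = 100, φ(102) = 32, φ(103) = 102, φ(104) = 48, φ(105) = 48, φ(106) = 52, φ(107) = 106, φ(108) = 36, φ(109) = 108, φ(110) = 40, φ(111) = 72, φ(112) = 48, φ(113) = 112, φ(114) = 36, φ(115) = 88, φ(116) = 56, φ(117) = 72, φ(118) = 58, φ(119) = 96, φ(120) = 32, φ(121) = 110, φ(122) = 60, φ(123) = 80, φ(124) = 60, φ(125) = 100, φ(126) = 36, φ(127) = 126, φ(128) = 64, φ(129) = 84, φ(130) = 48, φ(131) = 130, φ(132) = 40, φ(133) = 108, φ(134) = 66, φ(135) = 72, φ(136) = 64, φ(137) = 136, φ(138) = 44, φ(139) = 138, φ(140) = 48, φ(141) = 92, φ(142) = 70, φ(143) = 120, φ(144) = 48, φ(145) = 112, φ(146) = 72, φ(147) = 84, φ(148) = 72, φ(149) = 148, φ(150) = 40, φ(151) = 150, φ(152) = 72, φ(153) = 96. Summing all 153 values: 7176. (Average order: Σ_{n ≤ x} φ(n) ~ (3/π²) x². For x = 153, (3/π²)·153² ≈ 7115.48.)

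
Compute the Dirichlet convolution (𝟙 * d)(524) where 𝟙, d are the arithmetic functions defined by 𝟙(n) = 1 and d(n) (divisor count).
(𝟙 * d)(524) = 18

Divisors of 524: [1, 2, 4, 131, 262, 524]. For each d | 524:
  d = 1: 𝟙(1) · d(524/1) = 1 · 6 = 6
  d = 2: 𝟙(2) · d(524/2) = 1 · 4 = 4
  d = 4: 𝟙(4) · d(524/4) = 1 · 2 = 2
  d = 131: 𝟙(131) · d(524/131) = 1 · 3 = 3
  d = 262: 𝟙(262) · d(524/262) = 1 · 2 = 2
  d = 524: 𝟙(524) · d(524/524) = 1 · 1 = 1
Summing: (𝟙 * d)(524) = 6 + 4 + 2 + 3 + 2 + 1 = 18.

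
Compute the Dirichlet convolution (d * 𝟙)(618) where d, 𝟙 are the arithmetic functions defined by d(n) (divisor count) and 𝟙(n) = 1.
(d * 𝟙)(618) = 27

Divisors of 618: [1, 2, 3, 6, 103, 206, 309, 618]. For each d | 618:
  d = 1: d(1) · 𝟙(618/1) = 1 · 1 = 1
  d = 2: d(2) · 𝟙(618/2) = 2 · 1 = 2
  d = 3: d(3) · 𝟙(618/3) = 2 · 1 = 2
  d = 6: d(6) · 𝟙(618/6) = 4 · 1 = 4
  d = 103: d(103) · 𝟙(618/103) = 2 · 1 = 2
  d = 206: d(206) · 𝟙(618/206) = 4 · 1 = 4
  d = 309: d(309) · 𝟙(618/309) = 4 · 1 = 4
  d = 618: d(618) · 𝟙(618/618) = 8 · 1 = 8
Summing: (d * 𝟙)(618) = 1 + 2 + 2 + 4 + 2 + 4 + 4 + 8 = 27.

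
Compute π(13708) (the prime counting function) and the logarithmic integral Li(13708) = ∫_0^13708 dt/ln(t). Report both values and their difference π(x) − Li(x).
π(13708) = 1620;  Li(13708) ≈ 1641.64;  π(x) − Li(x) ≈ -21.64.

Direct count of primes ≤ 13708 gives π(13708) = 1620. Numerical evaluation of the logarithmic integral gives Li(13708) ≈ 1641.64. The difference π(x) − Li(x) ≈ -21.64 is typically negative for small/moderate x (Li(x) overestimates), though Littlewood's theorem shows this sign changes infinitely often.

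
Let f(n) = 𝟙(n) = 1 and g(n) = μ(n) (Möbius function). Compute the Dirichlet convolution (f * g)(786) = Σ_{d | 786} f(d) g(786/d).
(𝟙 * μ)(786) = 0

Divisors of 786: [1, 2, 3, 6, 131, 262, 393, 786]. For each d | 786:
  d = 1: 𝟙(1) · μ(786/1) = 1 · -1 = -1
  d = 2: 𝟙(2) · μ(786/2) = 1 · 1 = 1
  d = 3: 𝟙(3) · μ(786/3) = 1 · 1 = 1
  d = 6: 𝟙(6) · μ(786/6) = 1 · -1 = -1
  d = 131: 𝟙(131) · μ(786/131) = 1 · 1 = 1
  d = 262: 𝟙(262) · μ(786/262) = 1 · -1 = -1
  d = 393: 𝟙(393) · μ(786/393) = 1 · -1 = -1
  d = 786: 𝟙(786) · μ(786/786) = 1 · 1 = 1
Summing: (𝟙 * μ)(786) = -1 + 1 + 1 + -1 + 1 + -1 + -1 + 1 = 0.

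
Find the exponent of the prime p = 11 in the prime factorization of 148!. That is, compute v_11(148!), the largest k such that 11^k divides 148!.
v_11(148!) = 14

Legendre's formula: v_p(n!) = Σ_{k ≥ 1} ⌊n / p^k⌋. For p = 11, n = 148, the terms are:
  ⌊148/11^1⌋ = ⌊148/11⌋ = 13
  ⌊148/11^2⌋ = ⌊148/121⌋ = 1
(the next term ⌊148/11^3⌋ = 0, terminating the sum). Summing: v_11(148!) = 13 + 1 = 14.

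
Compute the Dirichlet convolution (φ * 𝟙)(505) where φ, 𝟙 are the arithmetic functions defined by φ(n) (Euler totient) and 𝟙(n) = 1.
(φ * 𝟙)(505) = 505

Divisors of 505: [1, 5, 101, 505]. For each d | 505:
  d = 1: φ(1) · 𝟙(505/1) = 1 · 1 = 1
  d = 5: φ(5) · 𝟙(505/5) = 4 · 1 = 4
  d = 101: φ(101) · 𝟙(505/101) = 100 · 1 = 100
  d = 505: φ(505) · 𝟙(505/505) = 400 · 1 = 400
Summing: (φ * 𝟙)(505) = 1 + 4 + 100 + 400 = 505.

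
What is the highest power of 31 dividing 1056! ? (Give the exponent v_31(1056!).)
v_31(1056!) = 35

Legendre's formula: v_p(n!) = Σ_{k ≥ 1} ⌊n / p^k⌋. For p = 31, n = 1056, the terms are:
  ⌊1056/31^1⌋ = ⌊1056/31⌋ = 34
  ⌊1056/31^2⌋ = ⌊1056/961⌋ = 1
(the next term ⌊1056/31^3⌋ = 0, terminating the sum). Summing: v_31(1056!) = 34 + 1 = 35.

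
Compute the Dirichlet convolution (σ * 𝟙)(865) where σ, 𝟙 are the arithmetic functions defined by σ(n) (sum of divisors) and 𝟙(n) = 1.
(σ * 𝟙)(865) = 1225

Divisors of 865: [1, 5, 173, 865]. For each d | 865:
  d = 1: σ(1) · 𝟙(865/1) = 1 · 1 = 1
  d = 5: σ(5) · 𝟙(865/5) = 6 · 1 = 6
  d = 173: σ(173) · 𝟙(865/173) = 174 · 1 = 174
  d = 865: σ(865) · 𝟙(865/865) = 1044 · 1 = 1044
Summing: (σ * 𝟙)(865) = 1 + 6 + 174 + 1044 = 1225.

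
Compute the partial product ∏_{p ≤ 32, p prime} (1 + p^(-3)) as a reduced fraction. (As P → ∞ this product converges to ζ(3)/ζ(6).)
∏ = 123276368443014873612288/104343309932640260237195

The primes p ≤ 32 are [2, 3, 5, 7, 11, 13, 17, 19, 23, 29, 31]. For each, (1 + 1/p^3) = (p^3 + 1)/p^3. Multiplying these fractions over p ∈ [2, 3, 5, 7, 11, 13, 17, 19, 23, 29, 31] gives 123276368443014873612288/104343309932640260237195. (In the limit P → ∞ this tends to ζ(3)/ζ(6).)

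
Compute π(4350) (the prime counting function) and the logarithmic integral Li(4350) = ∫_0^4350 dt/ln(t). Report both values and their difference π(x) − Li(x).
π(4350) = 594;  Li(4350) ≈ 607.35;  π(x) − Li(x) ≈ -13.35.

Direct count of primes ≤ 4350 gives π(4350) = 594. Numerical evaluation of the logarithmic integral gives Li(4350) ≈ 607.35. The difference π(x) − Li(x) ≈ -13.35 is typically negative for small/moderate x (Li(x) overestimates), though Littlewood's theorem shows this sign changes infinitely often.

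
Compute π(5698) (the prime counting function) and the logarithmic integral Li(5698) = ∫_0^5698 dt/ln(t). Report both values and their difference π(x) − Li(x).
π(5698) = 750;  Li(5698) ≈ 765.60;  π(x) − Li(x) ≈ -15.60.

Direct count of primes ≤ 5698 gives π(5698) = 750. Numerical evaluation of the logarithmic integral gives Li(5698) ≈ 765.60. The difference π(x) − Li(x) ≈ -15.60 is typically negative for small/moderate x (Li(x) overestimates), though Littlewood's theorem shows this sign changes infinitely often.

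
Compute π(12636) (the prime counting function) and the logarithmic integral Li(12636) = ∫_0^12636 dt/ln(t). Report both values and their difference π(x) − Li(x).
π(12636) = 1508;  Li(12636) ≈ 1528.62;  π(x) − Li(x) ≈ -20.62.

Direct count of primes ≤ 12636 gives π(12636) = 1508. Numerical evaluation of the logarithmic integral gives Li(12636) ≈ 1528.62. The difference π(x) − Li(x) ≈ -20.62 is typically negative for small/moderate x (Li(x) overestimates), though Littlewood's theorem shows this sign changes infinitely often.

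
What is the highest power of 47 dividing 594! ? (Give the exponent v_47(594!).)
v_47(594!) = 12

Legendre's formula: v_p(n!) = Σ_{k ≥ 1} ⌊n / p^k⌋. For p = 47, n = 594, the terms are:
  ⌊594/47^1⌋ = ⌊594/47⌋ = 12
(the next term ⌊594/47^2⌋ = 0, terminating the sum). Summing: v_47(594!) = 12 = 12.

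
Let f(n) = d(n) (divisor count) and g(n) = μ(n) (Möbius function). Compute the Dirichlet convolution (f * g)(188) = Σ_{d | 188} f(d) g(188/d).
(d * μ)(188) = 1

Divisors of 188: [1, 2, 4, 47, 94, 188]. For each d | 188:
  d = 1: d(1) · μ(188/1) = 1 · 0 = 0
  d = 2: d(2) · μ(188/2) = 2 · 1 = 2
  d = 4: d(4) · μ(188/4) = 3 · -1 = -3
  d = 47: d(47) · μ(188/47) = 2 · 0 = 0
  d = 94: d(94) · μ(188/94) = 4 · -1 = -4
  d = 188: d(188) · μ(188/188) = 6 · 1 = 6
Summing: (d * μ)(188) = 0 + 2 + -3 + 0 + -4 + 6 = 1.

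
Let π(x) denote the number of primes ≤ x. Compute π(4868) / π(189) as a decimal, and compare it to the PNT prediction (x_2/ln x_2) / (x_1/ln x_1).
π(4868)/π(189) = 651/42 ≈ 15.5000;  PNT prediction ≈ 15.9014.

π(189) = 42 and π(4868) = 651, so π(4868)/π(189) ≈ 15.5000. The PNT-predicted ratio is (4868/ln(4868)) / (189/ln(189)) ≈ 15.9014. The two agree to within a few percent, as expected.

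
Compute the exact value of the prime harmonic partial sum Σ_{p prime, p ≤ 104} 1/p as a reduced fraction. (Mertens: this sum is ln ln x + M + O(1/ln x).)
Σ 1/p = 43710588286712969019768170103664304877397/23984823528925228172706521638692258396210

π(104) = 27, so the primes ≤ 104 are [2, 3, 5, 7, 11, 13, 17, 19, 23, 29, 31, 37, 41, 43, 47, 53, 59, 61, 67, 71, 73, 79, 83, 89, 97, 101, 103]. Summing 1/p over these primes: 43710588286712969019768170103664304877397/23984823528925228172706521638692258396210 ≈ 1.8224. Mertens estimate ln ln(104) + 0.2615 ≈ 1.7972.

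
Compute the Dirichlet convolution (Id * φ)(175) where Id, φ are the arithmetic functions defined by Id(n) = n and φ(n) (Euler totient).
(Id * φ)(175) = 845

Divisors of 175: [1, 5, 7, 25, 35, 175]. For each d | 175:
  d = 1: Id(1) · φ(175/1) = 1 · 120 = 120
  d = 5: Id(5) · φ(175/5) = 5 · 24 = 120
  d = 7: Id(7) · φ(175/7) = 7 · 20 = 140
  d = 25: Id(25) · φ(175/25) = 25 · 6 = 150
  d = 35: Id(35) · φ(175/35) = 35 · 4 = 140
  d = 175: Id(175) · φ(175/175) = 175 · 1 = 175
Summing: (Id * φ)(175) = 120 + 120 + 140 + 150 + 140 + 175 = 845.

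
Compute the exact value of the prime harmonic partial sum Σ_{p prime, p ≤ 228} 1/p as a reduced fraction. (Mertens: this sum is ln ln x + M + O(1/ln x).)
Σ 1/p = 163511827859273678384959815113729742050404828958383078813204061634794561817548326350576887/83311209124804345037562846379881038241134671040860314654617977748077292641632790457335110

π(228) = 49, so the primes ≤ 228 are [2, 3, 5, 7, 11, 13, 17, 19, 23, 29, 31, 37, 41, 43, 47, 53, 59, 61, 67, 71, 73, 79, 83, 89, 97, 101, 103, 107, 109, 113, 127, 131, 137, 139, 149, 151, 157, 163, 167, 173, 179, 181, 191, 193, 197, 199, 211, 223, 227]. Summing 1/p over these primes: 163511827859273678384959815113729742050404828958383078813204061634794561817548326350576887/83311209124804345037562846379881038241134671040860314654617977748077292641632790457335110 ≈ 1.9627. Mertens estimate ln ln(228) + 0.2615 ≈ 1.9533.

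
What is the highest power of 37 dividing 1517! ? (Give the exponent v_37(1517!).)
v_37(1517!) = 42

Legendre's formula: v_p(n!) = Σ_{k ≥ 1} ⌊n / p^k⌋. For p = 37, n = 1517, the terms are:
  ⌊1517/37^1⌋ = ⌊1517/37⌋ = 41
  ⌊1517/37^2⌋ = ⌊1517/1369⌋ = 1
(the next term ⌊1517/37^3⌋ = 0, terminating the sum). Summing: v_37(1517!) = 41 + 1 = 42.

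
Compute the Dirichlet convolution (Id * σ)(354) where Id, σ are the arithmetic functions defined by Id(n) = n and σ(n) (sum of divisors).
(Id * σ)(354) = 4165

Divisors of 354: [1, 2, 3, 6, 59, 118, 177, 354]. For each d | 354:
  d = 1: Id(1) · σ(354/1) = 1 · 720 = 720
  d = 2: Id(2) · σ(354/2) = 2 · 240 = 480
  d = 3: Id(3) · σ(354/3) = 3 · 180 = 540
  d = 6: Id(6) · σ(354/6) = 6 · 60 = 360
  d = 59: Id(59) · σ(354/59) = 59 · 12 = 708
  d = 118: Id(118) · σ(354/118) = 118 · 4 = 472
  d = 177: Id(177) · σ(354/177) = 177 · 3 = 531
  d = 354: Id(354) · σ(354/354) = 354 · 1 = 354
Summing: (Id * σ)(354) = 720 + 480 + 540 + 360 + 708 + 472 + 531 + 354 = 4165.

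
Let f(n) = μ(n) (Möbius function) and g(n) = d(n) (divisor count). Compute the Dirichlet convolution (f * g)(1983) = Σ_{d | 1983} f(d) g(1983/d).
(μ * d)(1983) = 1

Divisors of 1983: [1, 3, 661, 1983]. For each d | 1983:
  d = 1: μ(1) · d(1983/1) = 1 · 4 = 4
  d = 3: μ(3) · d(1983/3) = -1 · 2 = -2
  d = 661: μ(661) · d(1983/661) = -1 · 2 = -2
  d = 1983: μ(1983) · d(1983/1983) = 1 · 1 = 1
Summing: (μ * d)(1983) = 4 + -2 + -2 + 1 = 1.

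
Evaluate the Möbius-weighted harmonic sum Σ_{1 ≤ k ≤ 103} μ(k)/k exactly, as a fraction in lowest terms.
Σ μ(k)/k = 41203144520038891926409588275527024249/23984823528925228172706521638692258396210

Values of μ(k) for 1 ≤ k ≤ 103: μ(1) = 1, μ(2) = -1, μ(3) = -1, μ(5) = -1, μ(6) = 1, μ(7) = -1, μ(10) = 1, μ(11) = -1, μ(13) = -1, μ(14) = 1, μ(15) = 1, μ(17) = -1, μ(19) = -1, μ(21) = 1, μ(22) = 1, μ(23) = -1, μ(26) = 1, μ(29) = -1, μ(30) = -1, μ(31) = -1, μ(33) = 1, μ(34) = 1, μ(35) = 1, μ(37) = -1, μ(38) = 1, μ(39) = 1, μ(41) = -1, μ(42) = -1, μ(43) = -1, μ(46) = 1, μ(47) = -1, μ(51) = 1, μ(53) = -1, μ(55) = 1, μ(57) = 1, μ(58) = 1, μ(59) = -1, μ(61) = -1, μ(62) = 1, μ(65) = 1, μ(66) = -1, μ(67) = -1, μ(69) = 1, μ(70) = -1, μ(71) = -1, μ(73) = -1, μ(74) = 1, μ(77) = 1, μ(78) = -1, μ(79) = -1, μ(82) = 1, μ(83) = -1, μ(85) = 1, μ(86) = 1, μ(87) = 1, μ(89) = -1, μ(91) = 1, μ(93) = 1, μ(94) = 1, μ(95) = 1, μ(97) = -1, μ(101) = -1, μ(102) = -1, μ(103) = -1, with μ = 0 on non-squarefree integers. Summing μ(k)/k for k where μ(k) ≠ 0 gives 41203144520038891926409588275527024249/23984823528925228172706521638692258396210 ≈ 0.0017. (PNT ⟺ this sum → 0 as n → ∞.)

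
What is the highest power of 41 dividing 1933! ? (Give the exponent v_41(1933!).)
v_41(1933!) = 48

Legendre's formula: v_p(n!) = Σ_{k ≥ 1} ⌊n / p^k⌋. For p = 41, n = 1933, the terms are:
  ⌊1933/41^1⌋ = ⌊1933/41⌋ = 47
  ⌊1933/41^2⌋ = ⌊1933/1681⌋ = 1
(the next term ⌊1933/41^3⌋ = 0, terminating the sum). Summing: v_41(1933!) = 47 + 1 = 48.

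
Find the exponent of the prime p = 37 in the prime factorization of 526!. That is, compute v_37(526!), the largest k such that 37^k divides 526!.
v_37(526!) = 14

Legendre's formula: v_p(n!) = Σ_{k ≥ 1} ⌊n / p^k⌋. For p = 37, n = 526, the terms are:
  ⌊526/37^1⌋ = ⌊526/37⌋ = 14
(the next term ⌊526/37^2⌋ = 0, terminating the sum). Summing: v_37(526!) = 14 = 14.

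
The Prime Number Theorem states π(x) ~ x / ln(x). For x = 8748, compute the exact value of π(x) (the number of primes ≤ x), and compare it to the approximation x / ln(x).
π(8748) = 1091;  x/ln(x) ≈ 963.80;  relative error ≈ 11.66%.

Directly count primes up to 8748: π(8748) = 1091. The PNT approximation gives 8748/ln(8748) ≈ 8748/9.07658 ≈ 963.80. Relative error (π(x) − x/ln(x)) / π(x) ≈ 11.66%; the approximation is known to undercount slightly (Li(x) is a better estimate).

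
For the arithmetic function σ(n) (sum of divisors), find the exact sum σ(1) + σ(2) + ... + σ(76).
Σ_{n ≤ 76} σ(n) = 4784

Compute σ(n) for each 1 ≤ n ≤ 76: σ(1) = 1, σ(2) = 3, σ(3) = 4, σ(4) = 7, σ(5) = 6, σ(6) = 12, σ(7) = 8, σ(8) = 15, σ(9) = 13, σ(10) = 18, σ(11) = 12, σ(12) = 28, σ(13) = 14, σ(14) = 24, σ(15) = 24, σ(16) = 31, σ(17) = 18, σ(18) = 39, σ(19) = 20, σ(20) = 42, σ(21) = 32, σ(22) = 36, σ(23) = 24, σ(24) = 60, σ(25) = 31, σ(26) = 42, σ(27) = 40, σ(28) = 56, σ(29) = 30, σ(30) = 72, σ(31) = 32, σ(32) = 63, σ(33) = 48, σ(34) = 54, σ(35) = 48, σ(36) = 91, σ(37) = 38, σ(38) = 60, σ(39) = 56, σ(40) = 90, σ(41) = 42, σ(42) = 96, σ(43) = 44, σ(44) = 84, σ(45) = 78, σ(46) = 72, σ(47) = 48, σ(48) = 124, σ(49) = 57, σ(50) = 93, σ(51) = 72, σ(52) = 98, σ(53) = 54, σ(54) = 120, σ(55) = 72, σ(56) = 120, σ(57) = 80, σ(58) = 90, σ(59) = 60, σ(60) = 168, σ(61) = 62, σ(62) = 96, σ(63) = 104, σ(64) = 127, σ(65) = 84, σ(66) = 144, σ(67) = 68, σ(68) = 126, σ(69) = 96, σ(70) = 144, σ(71) = 72, σ(72) = 195, σ(73) = 74, σ(74) = 114, σ(75) = 124, σ(76) = 140. Summing all 76 values: 4784. (Average order: Σ_{n ≤ x} σ(n) ~ (π²/12) x². For x = 76, (π²/12)·76² ≈ 4750.57.)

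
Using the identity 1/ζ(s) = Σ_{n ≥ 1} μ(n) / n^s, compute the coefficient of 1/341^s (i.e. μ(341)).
μ(341) = 1

Factor n = 341 = 11 · 31. μ(n) = 0 if any exponent ≥ 2 (not squarefree); otherwise μ(n) = (−1)^{ω(n)} where ω(n) is the number of distinct prime factors. Applying: μ(341) = 1.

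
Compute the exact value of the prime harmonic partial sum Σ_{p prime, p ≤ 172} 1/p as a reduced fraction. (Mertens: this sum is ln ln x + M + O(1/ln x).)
Σ 1/p = 1840793455149223796977553240989608507934961889604586193282330007699/962947420735983927056946215901134429196419130606213075415963491270

π(172) = 39, so the primes ≤ 172 are [2, 3, 5, 7, 11, 13, 17, 19, 23, 29, 31, 37, 41, 43, 47, 53, 59, 61, 67, 71, 73, 79, 83, 89, 97, 101, 103, 107, 109, 113, 127, 131, 137, 139, 149, 151, 157, 163, 167]. Summing 1/p over these primes: 1840793455149223796977553240989608507934961889604586193282330007699/962947420735983927056946215901134429196419130606213075415963491270 ≈ 1.9116. Mertens estimate ln ln(172) + 0.2615 ≈ 1.9000.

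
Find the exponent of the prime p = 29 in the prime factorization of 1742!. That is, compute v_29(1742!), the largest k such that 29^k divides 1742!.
v_29(1742!) = 62

Legendre's formula: v_p(n!) = Σ_{k ≥ 1} ⌊n / p^k⌋. For p = 29, n = 1742, the terms are:
  ⌊1742/29^1⌋ = ⌊1742/29⌋ = 60
  ⌊1742/29^2⌋ = ⌊1742/841⌋ = 2
(the next term ⌊1742/29^3⌋ = 0, terminating the sum). Summing: v_29(1742!) = 60 + 2 = 62.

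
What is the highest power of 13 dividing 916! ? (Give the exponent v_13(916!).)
v_13(916!) = 75

Legendre's formula: v_p(n!) = Σ_{k ≥ 1} ⌊n / p^k⌋. For p = 13, n = 916, the terms are:
  ⌊916/13^1⌋ = ⌊916/13⌋ = 70
  ⌊916/13^2⌋ = ⌊916/169⌋ = 5
(the next term ⌊916/13^3⌋ = 0, terminating the sum). Summing: v_13(916!) = 70 + 5 = 75.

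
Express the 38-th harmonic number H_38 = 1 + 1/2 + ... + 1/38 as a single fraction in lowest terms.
H_38 = 2053580969474233/485721041551200

Direct summation: H_38 = 1 + 1/2 + ... + 1/38. The least common denominator is lcm(1, ..., 38) = 5342931457063200; over this denominator the numerator is 5342931457063200 + 2671465728531600 + 1780977152354400 + 1335732864265800 + 1068586291412640 + 890488576177200 + 763275922437600 + 667866432132900 + 593659050784800 + 534293145706320 + 485721041551200 + 445244288088600 + 410994727466400 + 381637961218800 + 356195430470880 + 333933216066450 + 314290085709600 + 296829525392400 + 281206918792800 + 267146572853160 + 254425307479200 + 242860520775600 + 232301367698400 + 222622144044300 + 213717258282528 + 205497363733200 + 197886350261600 + 190818980609400 + 184239015760800 + 178097715235440 + 172352627647200 + 166966608033225 + 161907013850400 + 157145042854800 + 152655184487520 + 148414762696200 + 144403552893600 + 140603459396400 = 22589390664216563, so H_38 = 22589390664216563/5342931457063200; reducing by gcd(22589390664216563, 5342931457063200) = 11 gives 2053580969474233/485721041551200 ≈ 4.22790. (The PNT-adjacent estimate ln(38) + γ ≈ 4.21480 matches within O(1/n).)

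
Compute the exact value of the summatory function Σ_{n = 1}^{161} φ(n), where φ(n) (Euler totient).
Σ_{n ≤ 161} φ(n) = 7938

Compute φ(n) for each 1 ≤ n ≤ 161: φ(1) = 1, φ(2) = 1, φ(3) = 2, φ(4) = 2, φ(5) = 4, φ(6) = 2, φ(7) = 6, φ(8) = 4, φ(9) = 6, φ(10) = 4, φ(11) = 10, φ(12) = 4, φ(13) = 12, φ(14) = 6, φ(15) = 8, φ(16) = 8, φ(17) = 16, φ(18) = 6, φ(19) = 18, φ(20) = 8, φ(21) = 12, φ(22) = 10, φ(23) = 22, φ(24) = 8, φ(25) = 20, φ(26) = 12, φ(27) = 18, φ(28) = 12, φ(29) = 28, φ(30) = 8, φ(31) = 30, φ(32) = 16, φ(33) = 20, φ(34) = 16, φ(35) = 24, φ(36) = 12, φ(37) = 36, φ(38) = 18, φ(39) = 24, φ(40) = 16, φ(41) = 40, φ(42) = 12, φ(43) = 42, φ(44) = 20, φ(45) = 24, φ(46) = 22, φ(47) = 46, φ(48) = 16, φ(49) = 42, φ(50) = 20, φ(51) = 32, φ(52) = 24, φ(53) = 52, φ(54) = 18, φ(55) = 40, φ(56) = 24, φ(57) = 36, φ(58) = 28, φ(59) = 58, φ(60) = 16, φ(61) = 60, φ(62) = 30, φ(63) = 36, φ(64) = 32, φ(65) = 48, φ(66) = 20, φ(67) = 66, φ(68) = 32, φ(69) = 44, φ(70) = 24, φ(71) = 70, φ(72) = 24, φ(73) = 72, φ(74) = 36, φ(75) = 40, φ(76) = 36, φ(77) = 60, φ(78) = 24, φ(79) = 78, φ(80) = 32, φ(81) = 54, φ(82) = 40, φ(83) = 82, φ(84) = 24, φ(85) = 64, φ(86) = 42, φ(87) = 56, φ(88) = 40, φ(89) = 88, φ(90) = 24, φ(91) = 72, φ(92) = 44, φ(93) = 60, φ(94) = 46, φ(95) = 72, φ(96) = 32, φ(97) = 96, φ(98) = 42, φ(99) = 60, φ(100) = 40, φ(101) = 100, φ(102) = 32, φ(103) = 102, φ(104) = 48, φ(105) = 48, φ(106) = 52, φ(107) = 106, φ(108) = 36, φ(109) = 108, φ(110) = 40, φ(111) = 72, φ(112) = 48, φ(113) = 112, φ(114) = 36, φ(115) = 88, φ(116) = 56, φ(117) = 72, φ(118) = 58, φ(119) = 96, φ(120) = 32, φ(121) = 110, φ(122) = 60, φ(123) = 80, φ(124) = 60, φ(125) = 100, φ(126) = 36, φ(127) = 126, φ(128) = 64, φ(129) = 84, φ(130) = 48, φ(131) = 130, φ(132) = 40, φ(133) = 108, φ(134) = 66, φ(135) = 72, φ(136) = 64, φ(137) = 136, φ(138) = 44, φ(139) = 138, φ(140) = 48, φ(141) = 92, φ(142) = 70, φ(143) = 120, φ(144) = 48, φ(145) = 112, φ(146) = 72, φ(147) = 84, φ(148) = 72, φ(149) = 148, φ(150) = 40, φ(151) = 150, φ(152) = 72, φ(153) = 96, φ(154) = 60, φ(155) = 120, φ(156) = 48, φ(157) = 156, φ(158) = 78, φ(159) = 104, φ(160) = 64, φ(161) = 132. Summing all 161 values: 7938. (Average order: Σ_{n ≤ x} φ(n) ~ (3/π²) x². For x = 161, (3/π²)·161² ≈ 7879.04.)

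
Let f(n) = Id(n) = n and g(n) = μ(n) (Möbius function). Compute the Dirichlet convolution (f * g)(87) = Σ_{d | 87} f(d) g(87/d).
(Id * μ)(87) = 56

Divisors of 87: [1, 3, 29, 87]. For each d | 87:
  d = 1: Id(1) · μ(87/1) = 1 · 1 = 1
  d = 3: Id(3) · μ(87/3) = 3 · -1 = -3
  d = 29: Id(29) · μ(87/29) = 29 · -1 = -29
  d = 87: Id(87) · μ(87/87) = 87 · 1 = 87
Summing: (Id * μ)(87) = 1 + -3 + -29 + 87 = 56.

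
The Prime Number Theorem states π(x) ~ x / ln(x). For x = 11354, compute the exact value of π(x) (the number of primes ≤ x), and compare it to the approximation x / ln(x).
π(11354) = 1372;  x/ln(x) ≈ 1215.98;  relative error ≈ 11.37%.

Directly count primes up to 11354: π(11354) = 1372. The PNT approximation gives 11354/ln(11354) ≈ 11354/9.33733 ≈ 1215.98. Relative error (π(x) − x/ln(x)) / π(x) ≈ 11.37%; the approximation is known to undercount slightly (Li(x) is a better estimate).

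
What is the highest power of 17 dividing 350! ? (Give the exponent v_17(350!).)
v_17(350!) = 21

Legendre's formula: v_p(n!) = Σ_{k ≥ 1} ⌊n / p^k⌋. For p = 17, n = 350, the terms are:
  ⌊350/17^1⌋ = ⌊350/17⌋ = 20
  ⌊350/17^2⌋ = ⌊350/289⌋ = 1
(the next term ⌊350/17^3⌋ = 0, terminating the sum). Summing: v_17(350!) = 20 + 1 = 21.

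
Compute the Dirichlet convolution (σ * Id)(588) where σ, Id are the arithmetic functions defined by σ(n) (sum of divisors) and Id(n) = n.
(σ * Id)(588) = 19278

Divisors of 588: [1, 2, 3, 4, 6, 7, 12, 14, 21, 28, 42, 49, 84, 98, 147, 196, 294, 588]. For each d | 588:
  d = 1: σ(1) · Id(588/1) = 1 · 588 = 588
  d = 2: σ(2) · Id(588/2) = 3 · 294 = 882
  d = 3: σ(3) · Id(588/3) = 4 · 196 = 784
  d = 4: σ(4) · Id(588/4) = 7 · 147 = 1029
  d = 6: σ(6) · Id(588/6) = 12 · 98 = 1176
  d = 7: σ(7) · Id(588/7) = 8 · 84 = 672
  d = 12: σ(12) · Id(588/12) = 28 · 49 = 1372
  d = 14: σ(14) · Id(588/14) = 24 · 42 = 1008
  d = 21: σ(21) · Id(588/21) = 32 · 28 = 896
  d = 28: σ(28) · Id(588/28) = 56 · 21 = 1176
  d = 42: σ(42) · Id(588/42) = 96 · 14 = 1344
  d = 49: σ(49) · Id(588/49) = 57 · 12 = 684
  d = 84: σ(84) · Id(588/84) = 224 · 7 = 1568
  d = 98: σ(98) · Id(588/98) = 171 · 6 = 1026
  d = 147: σ(147) · Id(588/147) = 228 · 4 = 912
  d = 196: σ(196) · Id(588/196) = 399 · 3 = 1197
  d = 294: σ(294) · Id(588/294) = 684 · 2 = 1368
  d = 588: σ(588) · Id(588/588) = 1596 · 1 = 1596
Summing: (σ * Id)(588) = 588 + 882 + 784 + 1029 + 1176 + 672 + 1372 + 1008 + 896 + 1176 + 1344 + 684 + 1568 + 1026 + 912 + 1197 + 1368 + 1596 = 19278.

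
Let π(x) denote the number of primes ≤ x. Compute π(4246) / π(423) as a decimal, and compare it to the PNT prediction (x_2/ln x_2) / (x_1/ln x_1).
π(4246)/π(423) = 582/82 ≈ 7.0976;  PNT prediction ≈ 7.2665.

π(423) = 82 and π(4246) = 582, so π(4246)/π(423) ≈ 7.0976. The PNT-predicted ratio is (4246/ln(4246)) / (423/ln(423)) ≈ 7.2665. The two agree to within a few percent, as expected.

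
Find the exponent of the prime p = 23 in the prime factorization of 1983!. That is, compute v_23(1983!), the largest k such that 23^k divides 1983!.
v_23(1983!) = 89

Legendre's formula: v_p(n!) = Σ_{k ≥ 1} ⌊n / p^k⌋. For p = 23, n = 1983, the terms are:
  ⌊1983/23^1⌋ = ⌊1983/23⌋ = 86
  ⌊1983/23^2⌋ = ⌊1983/529⌋ = 3
(the next term ⌊1983/23^3⌋ = 0, terminating the sum). Summing: v_23(1983!) = 86 + 3 = 89.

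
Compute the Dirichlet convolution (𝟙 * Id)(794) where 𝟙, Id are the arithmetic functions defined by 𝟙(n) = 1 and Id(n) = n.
(𝟙 * Id)(794) = 1194

Divisors of 794: [1, 2, 397, 794]. For each d | 794:
  d = 1: 𝟙(1) · Id(794/1) = 1 · 794 = 794
  d = 2: 𝟙(2) · Id(794/2) = 1 · 397 = 397
  d = 397: 𝟙(397) · Id(794/397) = 1 · 2 = 2
  d = 794: 𝟙(794) · Id(794/794) = 1 · 1 = 1
Summing: (𝟙 * Id)(794) = 794 + 397 + 2 + 1 = 1194.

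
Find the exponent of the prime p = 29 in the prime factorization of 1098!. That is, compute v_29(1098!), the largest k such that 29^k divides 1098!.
v_29(1098!) = 38

Legendre's formula: v_p(n!) = Σ_{k ≥ 1} ⌊n / p^k⌋. For p = 29, n = 1098, the terms are:
  ⌊1098/29^1⌋ = ⌊1098/29⌋ = 37
  ⌊1098/29^2⌋ = ⌊1098/841⌋ = 1
(the next term ⌊1098/29^3⌋ = 0, terminating the sum). Summing: v_29(1098!) = 37 + 1 = 38.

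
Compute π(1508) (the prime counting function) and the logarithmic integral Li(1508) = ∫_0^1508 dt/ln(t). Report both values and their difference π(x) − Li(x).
π(1508) = 239;  Li(1508) ≈ 248.91;  π(x) − Li(x) ≈ -9.91.

Direct count of primes ≤ 1508 gives π(1508) = 239. Numerical evaluation of the logarithmic integral gives Li(1508) ≈ 248.91. The difference π(x) − Li(x) ≈ -9.91 is typically negative for small/moderate x (Li(x) overestimates), though Littlewood's theorem shows this sign changes infinitely often.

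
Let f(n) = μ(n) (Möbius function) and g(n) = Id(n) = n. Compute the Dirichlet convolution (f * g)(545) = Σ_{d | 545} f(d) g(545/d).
(μ * Id)(545) = 432

Divisors of 545: [1, 5, 109, 545]. For each d | 545:
  d = 1: μ(1) · Id(545/1) = 1 · 545 = 545
  d = 5: μ(5) · Id(545/5) = -1 · 109 = -109
  d = 109: μ(109) · Id(545/109) = -1 · 5 = -5
  d = 545: μ(545) · Id(545/545) = 1 · 1 = 1
Summing: (μ * Id)(545) = 545 + -109 + -5 + 1 = 432.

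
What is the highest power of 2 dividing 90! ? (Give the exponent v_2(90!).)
v_2(90!) = 86

Legendre's formula: v_p(n!) = Σ_{k ≥ 1} ⌊n / p^k⌋. For p = 2, n = 90, the terms are:
  ⌊90/2^1⌋ = ⌊90/2⌋ = 45
  ⌊90/2^2⌋ = ⌊90/4⌋ = 22
  ⌊90/2^3⌋ = ⌊90/8⌋ = 11
  ⌊90/2^4⌋ = ⌊90/16⌋ = 5
  ⌊90/2^5⌋ = ⌊90/32⌋ = 2
  ⌊90/2^6⌋ = ⌊90/64⌋ = 1
(the next term ⌊90/2^7⌋ = 0, terminating the sum). Summing: v_2(90!) = 45 + 22 + 11 + 5 + 2 + 1 = 86.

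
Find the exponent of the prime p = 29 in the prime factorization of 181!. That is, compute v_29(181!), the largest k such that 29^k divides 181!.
v_29(181!) = 6

Legendre's formula: v_p(n!) = Σ_{k ≥ 1} ⌊n / p^k⌋. For p = 29, n = 181, the terms are:
  ⌊181/29^1⌋ = ⌊181/29⌋ = 6
(the next term ⌊181/29^2⌋ = 0, terminating the sum). Summing: v_29(181!) = 6 = 6.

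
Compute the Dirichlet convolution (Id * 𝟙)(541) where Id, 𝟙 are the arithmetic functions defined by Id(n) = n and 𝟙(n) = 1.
(Id * 𝟙)(541) = 542

Divisors of 541: [1, 541]. For each d | 541:
  d = 1: Id(1) · 𝟙(541/1) = 1 · 1 = 1
  d = 541: Id(541) · 𝟙(541/541) = 541 · 1 = 541
Summing: (Id * 𝟙)(541) = 1 + 541 = 542.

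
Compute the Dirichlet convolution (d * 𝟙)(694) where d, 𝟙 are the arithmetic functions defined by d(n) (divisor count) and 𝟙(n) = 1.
(d * 𝟙)(694) = 9

Divisors of 694: [1, 2, 347, 694]. For each d | 694:
  d = 1: d(1) · 𝟙(694/1) = 1 · 1 = 1
  d = 2: d(2) · 𝟙(694/2) = 2 · 1 = 2
  d = 347: d(347) · 𝟙(694/347) = 2 · 1 = 2
  d = 694: d(694) · 𝟙(694/694) = 4 · 1 = 4
Summing: (d * 𝟙)(694) = 1 + 2 + 2 + 4 = 9.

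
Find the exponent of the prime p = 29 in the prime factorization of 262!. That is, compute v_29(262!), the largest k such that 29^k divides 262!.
v_29(262!) = 9

Legendre's formula: v_p(n!) = Σ_{k ≥ 1} ⌊n / p^k⌋. For p = 29, n = 262, the terms are:
  ⌊262/29^1⌋ = ⌊262/29⌋ = 9
(the next term ⌊262/29^2⌋ = 0, terminating the sum). Summing: v_29(262!) = 9 = 9.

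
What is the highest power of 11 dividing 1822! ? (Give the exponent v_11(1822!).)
v_11(1822!) = 181

Legendre's formula: v_p(n!) = Σ_{k ≥ 1} ⌊n / p^k⌋. For p = 11, n = 1822, the terms are:
  ⌊1822/11^1⌋ = ⌊1822/11⌋ = 165
  ⌊1822/11^2⌋ = ⌊1822/121⌋ = 15
  ⌊1822/11^3⌋ = ⌊1822/1331⌋ = 1
(the next term ⌊1822/11^4⌋ = 0, terminating the sum). Summing: v_11(1822!) = 165 + 15 + 1 = 181.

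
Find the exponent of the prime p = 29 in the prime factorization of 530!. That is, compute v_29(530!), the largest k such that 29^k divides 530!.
v_29(530!) = 18

Legendre's formula: v_p(n!) = Σ_{k ≥ 1} ⌊n / p^k⌋. For p = 29, n = 530, the terms are:
  ⌊530/29^1⌋ = ⌊530/29⌋ = 18
(the next term ⌊530/29^2⌋ = 0, terminating the sum). Summing: v_29(530!) = 18 = 18.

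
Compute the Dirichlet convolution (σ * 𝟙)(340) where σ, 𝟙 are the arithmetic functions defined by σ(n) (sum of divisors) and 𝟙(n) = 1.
(σ * 𝟙)(340) = 1463

Divisors of 340: [1, 2, 4, 5, 10, 17, 20, 34, 68, 85, 170, 340]. For each d | 340:
  d = 1: σ(1) · 𝟙(340/1) = 1 · 1 = 1
  d = 2: σ(2) · 𝟙(340/2) = 3 · 1 = 3
  d = 4: σ(4) · 𝟙(340/4) = 7 · 1 = 7
  d = 5: σ(5) · 𝟙(340/5) = 6 · 1 = 6
  d = 10: σ(10) · 𝟙(340/10) = 18 · 1 = 18
  d = 17: σ(17) · 𝟙(340/17) = 18 · 1 = 18
  d = 20: σ(20) · 𝟙(340/20) = 42 · 1 = 42
  d = 34: σ(34) · 𝟙(340/34) = 54 · 1 = 54
  d = 68: σ(68) · 𝟙(340/68) = 126 · 1 = 126
  d = 85: σ(85) · 𝟙(340/85) = 108 · 1 = 108
  d = 170: σ(170) · 𝟙(340/170) = 324 · 1 = 324
  d = 340: σ(340) · 𝟙(340/340) = 756 · 1 = 756
Summing: (σ * 𝟙)(340) = 1 + 3 + 7 + 6 + 18 + 18 + 42 + 54 + 126 + 108 + 324 + 756 = 1463.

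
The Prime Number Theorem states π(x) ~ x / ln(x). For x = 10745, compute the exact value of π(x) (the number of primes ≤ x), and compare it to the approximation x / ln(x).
π(10745) = 1310;  x/ln(x) ≈ 1157.59;  relative error ≈ 11.63%.

Directly count primes up to 10745: π(10745) = 1310. The PNT approximation gives 10745/ln(10745) ≈ 10745/9.28220 ≈ 1157.59. Relative error (π(x) − x/ln(x)) / π(x) ≈ 11.63%; the approximation is known to undercount slightly (Li(x) is a better estimate).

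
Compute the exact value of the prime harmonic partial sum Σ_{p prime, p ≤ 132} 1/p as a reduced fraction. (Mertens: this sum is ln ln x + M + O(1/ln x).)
Σ 1/p = 980956909242278731029785409368357903506317057050081/525896479052627740771371797072411912900610967452630

π(132) = 32, so the primes ≤ 132 are [2, 3, 5, 7, 11, 13, 17, 19, 23, 29, 31, 37, 41, 43, 47, 53, 59, 61, 67, 71, 73, 79, 83, 89, 97, 101, 103, 107, 109, 113, 127, 131]. Summing 1/p over these primes: 980956909242278731029785409368357903506317057050081/525896479052627740771371797072411912900610967452630 ≈ 1.8653. Mertens estimate ln ln(132) + 0.2615 ≈ 1.8472.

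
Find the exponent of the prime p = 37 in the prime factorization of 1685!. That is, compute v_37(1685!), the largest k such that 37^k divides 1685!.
v_37(1685!) = 46

Legendre's formula: v_p(n!) = Σ_{k ≥ 1} ⌊n / p^k⌋. For p = 37, n = 1685, the terms are:
  ⌊1685/37^1⌋ = ⌊1685/37⌋ = 45
  ⌊1685/37^2⌋ = ⌊1685/1369⌋ = 1
(the next term ⌊1685/37^3⌋ = 0, terminating the sum). Summing: v_37(1685!) = 45 + 1 = 46.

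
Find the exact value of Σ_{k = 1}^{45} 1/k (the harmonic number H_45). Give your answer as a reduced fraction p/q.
H_45 = 5914085889685464427/1345655451257488800

Direct summation: H_45 = 1 + 1/2 + ... + 1/45. The least common denominator is lcm(1, ..., 45) = 9419588158802421600; over this denominator the numerator is 9419588158802421600 + 4709794079401210800 + 3139862719600807200 + 2354897039700605400 + 1883917631760484320 + 1569931359800403600 + 1345655451257488800 + 1177448519850302700 + 1046620906533602400 + 941958815880242160 + 856326196254765600 + 784965679900201800 + 724583704523263200 + 672827725628744400 + 627972543920161440 + 588724259925151350 + 554093421106024800 + 523310453266801200 + 495767797831706400 + 470979407940121080 + 448551817085829600 + 428163098127382800 + 409547311252279200 + 392482839950100900 + 376783526352096864 + 362291852261631600 + 348873635511200800 + 336413862814372200 + 324813384786290400 + 313986271960080720 + 303857682542013600 + 294362129962575675 + 285442065418255200 + 277046710553012400 + 269131090251497760 + 261655226633400600 + 254583463751416800 + 247883898915853200 + 241527901507754400 + 235489703970060540 + 229746052653717600 + 224275908542914800 + 219060189739591200 + 214081549063691400 + 209324181306720480 = 41398601227798250989, so H_45 = 41398601227798250989/9419588158802421600; reducing by gcd(41398601227798250989, 9419588158802421600) = 7 gives 5914085889685464427/1345655451257488800 ≈ 4.39495. (The PNT-adjacent estimate ln(45) + γ ≈ 4.38388 matches within O(1/n).)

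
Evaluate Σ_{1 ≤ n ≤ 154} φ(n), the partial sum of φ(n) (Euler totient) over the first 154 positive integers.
Σ_{n ≤ 154} φ(n) = 7236

Compute φ(n) for each 1 ≤ n ≤ 154: φ(1) = 1, φ(2) = 1, φ(3) = 2, φ(4) = 2, φ(5) = 4, φ(6) = 2, φ(7) = 6, φ(8) = 4, φ(9) = 6, φ(10) = 4, φ(11) = 10, φ(12) = 4, φ(13) = 12, φ(14) = 6, φ(15) = 8, φ(16) = 8, φ(17) = 16, φ(18) = 6, φ(19) = 18, φ(20) = 8, φ(21) = 12, φ(22) = 10, φ(23) = 22, φ(24) = 8, φ(25) = 20, φ(26) = 12, φ(27) = 18, φ(28) = 12, φ(29) = 28, φ(30) = 8, φ(31) = 30, φ(32) = 16, φ(33) = 20, φ(34) = 16, φ(35) = 24, φ(36) = 12, φ(37) = 36, φ(38) = 18, φ(39) = 24, φ(40) = 16, φ(41) = 40, φ(42) = 12, φ(43) = 42, φ(44) = 20, φ(45) = 24, φ(46) = 22, φ(47) = 46, φ(48) = 16, φ(49) = 42, φ(50) = 20, φ(51) = 32, φ(52) = 24, φ(53) = 52, φ(54) = 18, φ(55) = 40, φ(56) = 24, φ(57) = 36, φ(58) = 28, φ(59) = 58, φ(60) = 16, φ(61) = 60, φ(62) = 30, φ(63) = 36, φ(64) = 32, φ(65) = 48, φ(66) = 20, φ(67) = 66, φ(68) = 32, φ(69) = 44, φ(70) = 24, φ(71) = 70, φ(72) = 24, φ(73) = 72, φ(74) = 36, φ(75) = 40, φ(76) = 36, φ(77) = 60, φ(78) = 24, φ(79) = 78, φ(80) = 32, φ(81) = 54, φ(82) = 40, φ(83) = 82, φ(84) = 24, φ(85) = 64, φ(86) = 42, φ(87) = 56, φ(88) = 40, φ(89) = 88, φ(90) = 24, φ(91) = 72, φ(92) = 44, φ(93) = 60, φ(94) = 46, φ(95) = 72, φ(96) = 32, φ(97) = 96, φ(98) = 42, φ(99) = 60, φ(100) = 40, φ(101) = 100, φ(102) = 32, φ(103) = 102, φ(104) = 48, φ(105) = 48, φ(106) = 52, φ(107) = 106, φ(108) = 36, φ(109) = 108, φ(110) = 40, φ(111) = 72, φ(112) = 48, φ(113) = 112, φ(114) = 36, φ(115) = 88, φ(116) = 56, φ(117) = 72, φ(118) = 58, φ(119) = 96, φ(120) = 32, φ(121) = 110, φ(122) = 60, φ(123) = 80, φ(124) = 60, φ(125) = 100, φ(126) = 36, φ(127) = 126, φ(128) = 64, φ(129) = 84, φ(130) = 48, φ(131) = 130, φ(132) = 40, φ(133) = 108, φ(134) = 66, φ(135) = 72, φ(136) = 64, φ(137) = 136, φ(138) = 44, φ(139) = 138, φ(140) = 48, φ(141) = 92, φ(142) = 70, φ(143) = 120, φ(144) = 48, φ(145) = 112, φ(146) = 72, φ(147) = 84, φ(148) = 72, φ(149) = 148, φ(150) = 40, φ(151) = 150, φ(152) = 72, φ(153) = 96, φ(154) = 60. Summing all 154 values: 7236. (Average order: Σ_{n ≤ x} φ(n) ~ (3/π²) x². For x = 154, (3/π²)·154² ≈ 7208.80.)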